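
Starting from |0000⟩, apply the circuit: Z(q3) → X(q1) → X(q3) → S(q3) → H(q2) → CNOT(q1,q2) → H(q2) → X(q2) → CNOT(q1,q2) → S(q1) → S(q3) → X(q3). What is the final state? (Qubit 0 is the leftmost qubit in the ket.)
-i|0100⟩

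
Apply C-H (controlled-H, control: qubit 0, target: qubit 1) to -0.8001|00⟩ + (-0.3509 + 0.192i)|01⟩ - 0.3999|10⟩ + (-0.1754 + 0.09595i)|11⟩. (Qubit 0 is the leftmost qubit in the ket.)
-0.8001|00⟩ + (-0.3509 + 0.192i)|01⟩ + (-0.4068 + 0.06785i)|10⟩ + (-0.1587 - 0.06785i)|11⟩

C-H leaves the control-|0⟩ kets |00⟩, |01⟩ unchanged and applies H to qubit 1 on the control-|1⟩ pair (|10⟩, |11⟩).
H = [[1/√2, 1/√2], [1/√2, -1/√2]].
With a = amp(|10⟩) = -0.3999 and b = amp(|11⟩) = (-0.1754 + 0.09595i):
new amp(|10⟩) = (1/√2)·a + (1/√2)·b = (-0.4068 + 0.06785i)
new amp(|11⟩) = (1/√2)·a + (-1/√2)·b = (-0.1587 - 0.06785i)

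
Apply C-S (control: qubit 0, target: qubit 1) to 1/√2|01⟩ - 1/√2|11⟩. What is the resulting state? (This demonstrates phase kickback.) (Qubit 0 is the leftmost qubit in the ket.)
1/√2|01⟩ - (1/√2)i|11⟩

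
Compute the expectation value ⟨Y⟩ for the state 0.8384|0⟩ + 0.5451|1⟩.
0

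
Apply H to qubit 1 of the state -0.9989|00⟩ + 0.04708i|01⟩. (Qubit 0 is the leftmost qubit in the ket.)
(-0.7063 + 0.03329i)|00⟩ + (-0.7063 - 0.03329i)|01⟩

H on qubit 1 mixes each pair of kets that differ only in qubit 1: amplitudes (a, b) of (|…0…⟩, |…1…⟩) become ((a + b)/√2, (a − b)/√2). Kets absent from the input have amplitude 0.
(|00⟩, |01⟩): (a, b) = (-0.9989, 0.04708i) → ((-0.7063 + 0.03329i), (-0.7063 - 0.03329i))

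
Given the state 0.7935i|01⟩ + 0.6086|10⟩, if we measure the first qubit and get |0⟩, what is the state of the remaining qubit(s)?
i|1⟩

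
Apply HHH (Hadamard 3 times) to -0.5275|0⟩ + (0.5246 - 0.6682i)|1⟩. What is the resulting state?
(-0.002051 - 0.4725i)|0⟩ + (-0.7439 + 0.4725i)|1⟩

H² = I, so H^3 = H: a single Hadamard. With (a, b) = (-0.5275, (0.5246 - 0.6682i)), H gives ((a + b)/√2, (a − b)/√2) = ((-0.002051 - 0.4725i), (-0.7439 + 0.4725i)).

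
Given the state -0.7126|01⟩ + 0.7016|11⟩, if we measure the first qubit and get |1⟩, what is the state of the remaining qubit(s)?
|1⟩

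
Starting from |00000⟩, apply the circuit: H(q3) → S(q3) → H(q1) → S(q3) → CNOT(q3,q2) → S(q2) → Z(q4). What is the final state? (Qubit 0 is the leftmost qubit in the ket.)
1/2|00000⟩ - (1/2)i|00110⟩ + 1/2|01000⟩ - (1/2)i|01110⟩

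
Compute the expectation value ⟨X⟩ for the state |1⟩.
0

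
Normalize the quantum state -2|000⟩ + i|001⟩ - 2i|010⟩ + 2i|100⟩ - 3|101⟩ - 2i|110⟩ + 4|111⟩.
-0.3086|000⟩ + 0.1543i|001⟩ - 0.3086i|010⟩ + 0.3086i|100⟩ - 0.4629|101⟩ - 0.3086i|110⟩ + 0.6172|111⟩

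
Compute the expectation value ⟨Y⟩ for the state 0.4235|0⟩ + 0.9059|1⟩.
0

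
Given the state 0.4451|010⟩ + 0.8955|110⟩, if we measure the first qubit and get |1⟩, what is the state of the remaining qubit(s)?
|10⟩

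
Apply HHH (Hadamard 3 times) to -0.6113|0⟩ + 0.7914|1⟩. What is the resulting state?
0.1273|0⟩ - 0.9919|1⟩

H² = I, so H^3 = H: a single Hadamard. With (a, b) = (-0.6113, 0.7914), H gives ((a + b)/√2, (a − b)/√2) = (0.1273, -0.9919).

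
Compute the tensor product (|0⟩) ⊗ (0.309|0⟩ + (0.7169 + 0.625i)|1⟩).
0.309|00⟩ + (0.7169 + 0.625i)|01⟩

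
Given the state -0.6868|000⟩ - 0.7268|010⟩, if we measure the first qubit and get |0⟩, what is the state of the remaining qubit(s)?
-0.6868|00⟩ - 0.7268|10⟩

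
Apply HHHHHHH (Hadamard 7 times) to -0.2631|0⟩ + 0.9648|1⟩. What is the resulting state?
0.4962|0⟩ - 0.8683|1⟩

H² = I, so H^7 = H: a single Hadamard. With (a, b) = (-0.2631, 0.9648), H gives ((a + b)/√2, (a − b)/√2) = (0.4962, -0.8683).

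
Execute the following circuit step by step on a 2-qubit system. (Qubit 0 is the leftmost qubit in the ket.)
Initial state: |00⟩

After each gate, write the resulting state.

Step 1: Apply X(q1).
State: |01⟩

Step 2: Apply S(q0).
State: |01⟩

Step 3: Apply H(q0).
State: 1/√2|01⟩ + 1/√2|11⟩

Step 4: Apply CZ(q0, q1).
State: 1/√2|01⟩ - 1/√2|11⟩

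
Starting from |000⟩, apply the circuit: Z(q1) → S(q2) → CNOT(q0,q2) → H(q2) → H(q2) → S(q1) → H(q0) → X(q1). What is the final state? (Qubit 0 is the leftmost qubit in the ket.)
1/√2|010⟩ + 1/√2|110⟩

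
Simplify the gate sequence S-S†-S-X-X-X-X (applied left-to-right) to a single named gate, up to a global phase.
S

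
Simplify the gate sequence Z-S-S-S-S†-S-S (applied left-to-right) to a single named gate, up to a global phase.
Z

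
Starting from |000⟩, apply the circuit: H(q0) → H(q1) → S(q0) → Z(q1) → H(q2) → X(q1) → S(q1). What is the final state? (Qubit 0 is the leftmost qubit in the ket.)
-1/√8|000⟩ - 1/√8|001⟩ + (1/√8)i|010⟩ + (1/√8)i|011⟩ - (1/√8)i|100⟩ - (1/√8)i|101⟩ - 1/√8|110⟩ - 1/√8|111⟩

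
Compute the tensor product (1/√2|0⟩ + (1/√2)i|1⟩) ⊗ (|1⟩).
1/√2|01⟩ + (1/√2)i|11⟩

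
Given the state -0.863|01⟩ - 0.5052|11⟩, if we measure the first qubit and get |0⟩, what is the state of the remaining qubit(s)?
-|1⟩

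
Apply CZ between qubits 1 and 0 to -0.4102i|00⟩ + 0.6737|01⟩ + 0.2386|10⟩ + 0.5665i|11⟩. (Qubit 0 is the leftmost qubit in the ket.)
-0.4102i|00⟩ + 0.6737|01⟩ + 0.2386|10⟩ - 0.5665i|11⟩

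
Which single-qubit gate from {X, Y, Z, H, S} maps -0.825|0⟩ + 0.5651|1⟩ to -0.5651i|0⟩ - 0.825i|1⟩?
Y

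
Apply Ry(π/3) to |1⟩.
-1/2|0⟩ + 0.866|1⟩

Ry(π/3) = [[cos(θ/2), −sin(θ/2)], [sin(θ/2), cos(θ/2)]]; θ = π/3, cos(θ/2) ≈ 0.866025, sin(θ/2) ≈ 0.5.
With a = amp(|0⟩) = 0 and b = amp(|1⟩) = 1:
new amp(|0⟩) = (0.866025)·a + (-0.5)·b = -1/2
new amp(|1⟩) = (0.5)·a + (0.866025)·b = 0.866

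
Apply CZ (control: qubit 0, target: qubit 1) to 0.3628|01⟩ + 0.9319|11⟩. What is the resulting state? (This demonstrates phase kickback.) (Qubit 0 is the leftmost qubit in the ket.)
0.3628|01⟩ - 0.9319|11⟩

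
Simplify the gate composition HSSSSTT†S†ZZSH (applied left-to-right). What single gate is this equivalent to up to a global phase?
I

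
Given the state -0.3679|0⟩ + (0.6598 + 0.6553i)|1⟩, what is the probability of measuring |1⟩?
0.8648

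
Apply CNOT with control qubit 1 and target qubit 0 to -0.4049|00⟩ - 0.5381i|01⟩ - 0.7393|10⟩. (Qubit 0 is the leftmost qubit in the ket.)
-0.4049|00⟩ - 0.7393|10⟩ - 0.5381i|11⟩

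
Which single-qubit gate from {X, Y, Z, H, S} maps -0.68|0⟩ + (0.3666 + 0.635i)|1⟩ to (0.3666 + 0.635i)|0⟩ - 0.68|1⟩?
X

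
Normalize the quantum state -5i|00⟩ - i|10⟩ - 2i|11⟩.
-0.9129i|00⟩ - 0.1826i|10⟩ - 0.3651i|11⟩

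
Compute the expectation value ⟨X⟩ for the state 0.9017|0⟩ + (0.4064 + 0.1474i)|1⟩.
0.7329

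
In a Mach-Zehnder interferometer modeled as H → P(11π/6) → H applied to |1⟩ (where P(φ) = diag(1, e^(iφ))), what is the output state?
(0.06699 + 0.25i)|0⟩ + (0.933 - 0.25i)|1⟩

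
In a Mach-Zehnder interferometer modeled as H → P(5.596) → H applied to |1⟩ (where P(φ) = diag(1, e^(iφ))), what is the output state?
(0.1135 + 0.3172i)|0⟩ + (0.8865 - 0.3172i)|1⟩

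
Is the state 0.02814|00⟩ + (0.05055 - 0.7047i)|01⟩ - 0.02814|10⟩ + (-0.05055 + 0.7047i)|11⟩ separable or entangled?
Separable

Writing the state as a|00⟩ + b|01⟩ + c|10⟩ + d|11⟩, it is a product state iff ad − bc = 0.
Here (a, b, c, d) = (0.02814, (0.05055 - 0.7047i), -0.02814, (-0.05055 + 0.7047i)): ad − bc = (0.02814)(-0.05055 + 0.7047i) − (0.05055 - 0.7047i)(-0.02814) = 0, so the state is separable.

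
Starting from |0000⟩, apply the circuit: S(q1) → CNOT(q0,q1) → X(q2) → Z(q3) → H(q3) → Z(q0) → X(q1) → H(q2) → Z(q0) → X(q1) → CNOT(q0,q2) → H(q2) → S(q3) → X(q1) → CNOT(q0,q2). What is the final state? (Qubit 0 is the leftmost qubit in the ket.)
1/√2|0110⟩ + (1/√2)i|0111⟩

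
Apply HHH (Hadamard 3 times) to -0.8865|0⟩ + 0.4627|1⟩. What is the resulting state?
-0.2997|0⟩ - 0.954|1⟩

H² = I, so H^3 = H: a single Hadamard. With (a, b) = (-0.8865, 0.4627), H gives ((a + b)/√2, (a − b)/√2) = (-0.2997, -0.954).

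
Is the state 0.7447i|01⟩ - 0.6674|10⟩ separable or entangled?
Entangled

Writing the state as a|00⟩ + b|01⟩ + c|10⟩ + d|11⟩, it is a product state iff ad − bc = 0.
Here (a, b, c, d) = (0, 0.7447i, -0.6674, 0): ad − bc = (0)(0) − (0.7447i)(-0.6674) = 0.497i ≠ 0, so the state is entangled.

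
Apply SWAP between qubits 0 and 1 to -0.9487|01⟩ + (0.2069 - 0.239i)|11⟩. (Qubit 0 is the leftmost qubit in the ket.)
-0.9487|10⟩ + (0.2069 - 0.239i)|11⟩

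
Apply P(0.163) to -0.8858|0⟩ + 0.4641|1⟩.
-0.8858|0⟩ + (0.4579 + 0.07531i)|1⟩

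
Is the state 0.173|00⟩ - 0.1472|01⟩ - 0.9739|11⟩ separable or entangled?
Entangled

Writing the state as a|00⟩ + b|01⟩ + c|10⟩ + d|11⟩, it is a product state iff ad − bc = 0.
Here (a, b, c, d) = (0.173, -0.1472, 0, -0.9739): ad − bc = (0.173)(-0.9739) − (-0.1472)(0) = -0.1685 ≠ 0, so the state is entangled.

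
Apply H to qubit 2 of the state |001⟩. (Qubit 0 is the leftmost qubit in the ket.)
1/√2|000⟩ - 1/√2|001⟩

H on qubit 2 mixes each pair of kets that differ only in qubit 2: amplitudes (a, b) of (|…0…⟩, |…1…⟩) become ((a + b)/√2, (a − b)/√2). Kets absent from the input have amplitude 0.
(|000⟩, |001⟩): (a, b) = (0, 1) → (1/√2, -1/√2)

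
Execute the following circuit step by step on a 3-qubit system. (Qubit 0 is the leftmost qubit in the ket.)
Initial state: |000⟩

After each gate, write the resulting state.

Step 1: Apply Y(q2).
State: i|001⟩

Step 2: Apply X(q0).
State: i|101⟩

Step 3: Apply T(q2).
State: (-1/√2 + (1/√2)i)|101⟩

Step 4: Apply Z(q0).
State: (1/√2 - (1/√2)i)|101⟩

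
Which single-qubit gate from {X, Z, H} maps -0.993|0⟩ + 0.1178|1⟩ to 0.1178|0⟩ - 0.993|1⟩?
X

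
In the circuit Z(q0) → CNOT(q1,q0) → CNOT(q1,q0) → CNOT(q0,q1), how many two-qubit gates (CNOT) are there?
3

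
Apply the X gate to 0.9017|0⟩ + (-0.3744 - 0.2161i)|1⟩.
(-0.3744 - 0.2161i)|0⟩ + 0.9017|1⟩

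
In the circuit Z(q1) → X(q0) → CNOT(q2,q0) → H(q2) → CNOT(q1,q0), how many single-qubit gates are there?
3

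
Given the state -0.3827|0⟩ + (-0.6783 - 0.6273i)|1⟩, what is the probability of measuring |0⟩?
0.1465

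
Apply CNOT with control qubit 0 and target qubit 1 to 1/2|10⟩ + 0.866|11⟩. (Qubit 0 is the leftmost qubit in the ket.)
0.866|10⟩ + 1/2|11⟩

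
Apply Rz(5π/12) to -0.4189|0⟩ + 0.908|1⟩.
(-0.3323 + 0.255i)|0⟩ + (0.7204 + 0.5528i)|1⟩

Rz(5π/12) = [[e^(−iθ/2), 0], [0, e^(iθ/2)]] with e^(±iθ/2) = cos(θ/2) ± i·sin(θ/2); θ = 5π/12, cos(θ/2) ≈ 0.793353, sin(θ/2) ≈ 0.608761.
With a = amp(|0⟩) = -0.4189 and b = amp(|1⟩) = 0.908:
new amp(|0⟩) = (0.793353 - 0.608761i)·a = (-0.3323 + 0.255i)
new amp(|1⟩) = (0.793353 + 0.608761i)·b = (0.7204 + 0.5528i)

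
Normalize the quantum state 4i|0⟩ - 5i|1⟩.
0.6247i|0⟩ - 0.7809i|1⟩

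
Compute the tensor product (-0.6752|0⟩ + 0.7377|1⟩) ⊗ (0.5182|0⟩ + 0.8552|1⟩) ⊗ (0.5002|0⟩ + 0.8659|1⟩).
-0.175|000⟩ - 0.303|001⟩ - 0.2888|010⟩ - 0.5|011⟩ + 0.1912|100⟩ + 0.331|101⟩ + 0.3156|110⟩ + 0.5463|111⟩

amp(|b₁b₂…⟩) = product of the factor amplitudes for bits b₁, b₂, …; only kets whose every factor amplitude is nonzero survive.
|000⟩: (-0.6752)(0.5182)(0.5002) = -0.175
|001⟩: (-0.6752)(0.5182)(0.8659) = -0.303
|010⟩: (-0.6752)(0.8552)(0.5002) = -0.2888
|011⟩: (-0.6752)(0.8552)(0.8659) = -0.5
|100⟩: (0.7377)(0.5182)(0.5002) = 0.1912
|101⟩: (0.7377)(0.5182)(0.8659) = 0.331
|110⟩: (0.7377)(0.8552)(0.5002) = 0.3156
|111⟩: (0.7377)(0.8552)(0.8659) = 0.5463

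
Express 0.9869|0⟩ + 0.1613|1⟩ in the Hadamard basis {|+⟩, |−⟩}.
0.8119|+⟩ + 0.5838|−⟩

With |ψ⟩ = α|0⟩ + β|1⟩, the Hadamard-basis coefficients are ⟨+|ψ⟩ = (α + β)/√2 and ⟨−|ψ⟩ = (α − β)/√2.
Here α = 0.9869, β = 0.1613: (α + β)/√2 = 0.8119, (α − β)/√2 = 0.5838.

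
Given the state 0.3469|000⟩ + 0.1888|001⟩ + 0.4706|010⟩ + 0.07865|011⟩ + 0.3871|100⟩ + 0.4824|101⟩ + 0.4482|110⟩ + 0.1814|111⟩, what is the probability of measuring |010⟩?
0.2215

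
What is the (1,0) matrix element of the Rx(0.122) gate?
-0.06096i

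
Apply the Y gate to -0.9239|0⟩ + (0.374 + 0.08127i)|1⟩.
(0.08127 - 0.374i)|0⟩ - 0.9239i|1⟩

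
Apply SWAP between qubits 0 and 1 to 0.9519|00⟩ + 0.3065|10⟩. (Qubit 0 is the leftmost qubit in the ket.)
0.9519|00⟩ + 0.3065|01⟩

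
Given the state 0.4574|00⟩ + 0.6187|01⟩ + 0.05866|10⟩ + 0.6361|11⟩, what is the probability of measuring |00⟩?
0.2092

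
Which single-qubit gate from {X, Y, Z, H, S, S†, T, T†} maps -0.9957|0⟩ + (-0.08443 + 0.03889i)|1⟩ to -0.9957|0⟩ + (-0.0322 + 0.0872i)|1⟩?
T†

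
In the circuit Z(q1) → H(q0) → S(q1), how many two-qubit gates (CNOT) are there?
0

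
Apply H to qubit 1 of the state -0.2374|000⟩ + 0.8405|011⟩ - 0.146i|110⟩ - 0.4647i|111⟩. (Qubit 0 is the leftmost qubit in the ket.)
-0.1679|000⟩ + 0.5943|001⟩ - 0.1679|010⟩ - 0.5943|011⟩ - 0.1032i|100⟩ - 0.3286i|101⟩ + 0.1032i|110⟩ + 0.3286i|111⟩

H on qubit 1 mixes each pair of kets that differ only in qubit 1: amplitudes (a, b) of (|…0…⟩, |…1…⟩) become ((a + b)/√2, (a − b)/√2). Kets absent from the input have amplitude 0.
(|000⟩, |010⟩): (a, b) = (-0.2374, 0) → (-0.1679, -0.1679)
(|001⟩, |011⟩): (a, b) = (0, 0.8405) → (0.5943, -0.5943)
(|100⟩, |110⟩): (a, b) = (0, -0.146i) → (-0.1032i, 0.1032i)
(|101⟩, |111⟩): (a, b) = (0, -0.4647i) → (-0.3286i, 0.3286i)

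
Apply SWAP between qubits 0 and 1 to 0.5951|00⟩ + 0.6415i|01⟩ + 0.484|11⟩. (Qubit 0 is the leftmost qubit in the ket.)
0.5951|00⟩ + 0.6415i|10⟩ + 0.484|11⟩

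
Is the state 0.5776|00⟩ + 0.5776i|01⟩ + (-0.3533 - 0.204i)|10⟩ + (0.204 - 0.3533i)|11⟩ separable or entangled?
Separable

Writing the state as a|00⟩ + b|01⟩ + c|10⟩ + d|11⟩, it is a product state iff ad − bc = 0.
Here (a, b, c, d) = (0.5776, 0.5776i, (-0.3533 - 0.204i), (0.204 - 0.3533i)): ad − bc = (0.5776)(0.204 - 0.3533i) − (0.5776i)(-0.3533 - 0.204i) = 0, so the state is separable.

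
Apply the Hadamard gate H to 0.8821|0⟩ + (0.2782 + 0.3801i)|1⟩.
(0.8205 + 0.2688i)|0⟩ + (0.427 - 0.2688i)|1⟩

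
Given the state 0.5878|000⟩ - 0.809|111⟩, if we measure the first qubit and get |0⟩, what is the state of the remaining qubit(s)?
|00⟩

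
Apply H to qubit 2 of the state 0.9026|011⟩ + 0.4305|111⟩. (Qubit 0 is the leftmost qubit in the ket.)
0.6382|010⟩ - 0.6382|011⟩ + 0.3044|110⟩ - 0.3044|111⟩

H on qubit 2 mixes each pair of kets that differ only in qubit 2: amplitudes (a, b) of (|…0…⟩, |…1…⟩) become ((a + b)/√2, (a − b)/√2). Kets absent from the input have amplitude 0.
(|010⟩, |011⟩): (a, b) = (0, 0.9026) → (0.6382, -0.6382)
(|110⟩, |111⟩): (a, b) = (0, 0.4305) → (0.3044, -0.3044)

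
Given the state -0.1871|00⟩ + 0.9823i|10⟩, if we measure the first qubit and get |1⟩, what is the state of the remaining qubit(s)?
i|0⟩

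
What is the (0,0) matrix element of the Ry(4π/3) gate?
-1/2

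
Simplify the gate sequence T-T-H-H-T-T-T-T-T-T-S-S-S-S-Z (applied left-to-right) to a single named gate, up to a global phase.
Z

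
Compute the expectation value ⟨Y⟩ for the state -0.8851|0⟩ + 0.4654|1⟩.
0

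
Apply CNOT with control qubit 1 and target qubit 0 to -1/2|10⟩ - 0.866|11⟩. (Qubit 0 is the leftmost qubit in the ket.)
-0.866|01⟩ - 1/2|10⟩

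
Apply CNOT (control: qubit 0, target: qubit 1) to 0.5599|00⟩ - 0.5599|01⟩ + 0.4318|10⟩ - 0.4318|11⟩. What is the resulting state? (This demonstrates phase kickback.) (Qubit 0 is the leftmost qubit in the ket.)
0.5599|00⟩ - 0.5599|01⟩ - 0.4318|10⟩ + 0.4318|11⟩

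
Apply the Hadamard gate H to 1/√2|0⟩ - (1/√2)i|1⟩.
(1/2 - (1/2)i)|0⟩ + (1/2 + (1/2)i)|1⟩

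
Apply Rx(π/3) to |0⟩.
0.866|0⟩ - (1/2)i|1⟩

Rx(π/3) = [[cos(θ/2), −i·sin(θ/2)], [−i·sin(θ/2), cos(θ/2)]]; θ = π/3, cos(θ/2) ≈ 0.866025, sin(θ/2) ≈ 0.5.
With a = amp(|0⟩) = 1 and b = amp(|1⟩) = 0:
new amp(|0⟩) = (0.866025)·a + (-0.5i)·b = 0.866
new amp(|1⟩) = (-0.5i)·a + (0.866025)·b = -(1/2)i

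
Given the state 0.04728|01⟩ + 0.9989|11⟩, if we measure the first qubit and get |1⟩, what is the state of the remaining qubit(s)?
|1⟩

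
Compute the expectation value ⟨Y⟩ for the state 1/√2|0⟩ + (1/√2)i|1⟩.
1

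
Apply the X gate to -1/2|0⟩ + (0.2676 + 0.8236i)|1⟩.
(0.2676 + 0.8236i)|0⟩ - 1/2|1⟩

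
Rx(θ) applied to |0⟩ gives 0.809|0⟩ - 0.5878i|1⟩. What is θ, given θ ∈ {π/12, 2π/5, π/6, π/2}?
2π/5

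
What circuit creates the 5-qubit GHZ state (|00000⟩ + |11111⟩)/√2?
H(q0) → CNOT(q0,q1) → CNOT(q0,q2) → CNOT(q0,q3) → CNOT(q0,q4)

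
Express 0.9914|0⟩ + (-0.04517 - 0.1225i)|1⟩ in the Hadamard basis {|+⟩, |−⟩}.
(0.6691 - 0.08662i)|+⟩ + (0.733 + 0.08662i)|−⟩

With |ψ⟩ = α|0⟩ + β|1⟩, the Hadamard-basis coefficients are ⟨+|ψ⟩ = (α + β)/√2 and ⟨−|ψ⟩ = (α − β)/√2.
Here α = 0.9914, β = (-0.04517 - 0.1225i): (α + β)/√2 = (0.6691 - 0.08662i), (α − β)/√2 = (0.733 + 0.08662i).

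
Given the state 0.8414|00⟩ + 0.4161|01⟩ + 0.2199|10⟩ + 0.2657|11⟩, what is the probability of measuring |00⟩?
0.708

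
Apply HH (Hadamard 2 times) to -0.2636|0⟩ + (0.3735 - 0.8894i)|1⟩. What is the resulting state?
-0.2636|0⟩ + (0.3735 - 0.8894i)|1⟩

H² = I, so an even number of Hadamards cancels: H^2 = I and the state is unchanged.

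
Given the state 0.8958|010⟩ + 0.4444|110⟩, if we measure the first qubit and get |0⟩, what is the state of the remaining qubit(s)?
|10⟩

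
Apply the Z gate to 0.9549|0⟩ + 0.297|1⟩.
0.9549|0⟩ - 0.297|1⟩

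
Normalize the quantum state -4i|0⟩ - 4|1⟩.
-(1/√2)i|0⟩ - 1/√2|1⟩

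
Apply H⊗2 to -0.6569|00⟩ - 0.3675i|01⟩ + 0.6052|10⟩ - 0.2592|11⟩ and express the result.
(-0.1555 - 0.1838i)|00⟩ + (0.1038 + 0.1838i)|01⟩ + (-0.5015 - 0.1838i)|10⟩ + (-0.7607 + 0.1838i)|11⟩

H⊗2 gives amp(|y⟩) = (1/2) Σ_x (−1)^(x·y) amp(|x⟩), where x·y is the number of positions in which both x and y have a 1.
|00⟩: (-0.6569 - 0.3675i + 0.6052 - 0.2592)/2 = (-0.1555 - 0.1838i)
|01⟩: (-0.6569 + 0.3675i + 0.6052 + 0.2592)/2 = (0.1038 + 0.1838i)
|10⟩: (-0.6569 - 0.3675i - 0.6052 + 0.2592)/2 = (-0.5015 - 0.1838i)
|11⟩: (-0.6569 + 0.3675i - 0.6052 - 0.2592)/2 = (-0.7607 + 0.1838i)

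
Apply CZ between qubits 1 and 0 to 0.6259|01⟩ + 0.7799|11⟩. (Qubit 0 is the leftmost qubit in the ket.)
0.6259|01⟩ - 0.7799|11⟩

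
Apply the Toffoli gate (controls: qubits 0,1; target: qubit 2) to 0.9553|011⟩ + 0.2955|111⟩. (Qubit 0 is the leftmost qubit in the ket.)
0.9553|011⟩ + 0.2955|110⟩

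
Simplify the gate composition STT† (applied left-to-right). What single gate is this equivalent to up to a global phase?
S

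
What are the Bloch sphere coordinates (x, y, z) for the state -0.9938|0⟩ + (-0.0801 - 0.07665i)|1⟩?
(0.1592, 0.1523, 0.9753)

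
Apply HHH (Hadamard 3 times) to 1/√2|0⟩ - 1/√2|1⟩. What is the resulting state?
|1⟩

H² = I, so H^3 = H: a single Hadamard. With (a, b) = (1/√2, -1/√2), H gives ((a + b)/√2, (a − b)/√2) = (0, 1).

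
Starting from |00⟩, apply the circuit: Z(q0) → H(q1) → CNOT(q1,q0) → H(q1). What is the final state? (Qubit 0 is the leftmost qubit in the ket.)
1/2|00⟩ + 1/2|01⟩ + 1/2|10⟩ - 1/2|11⟩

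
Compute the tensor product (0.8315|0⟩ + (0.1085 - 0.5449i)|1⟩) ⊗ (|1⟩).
0.8315|01⟩ + (0.1085 - 0.5449i)|11⟩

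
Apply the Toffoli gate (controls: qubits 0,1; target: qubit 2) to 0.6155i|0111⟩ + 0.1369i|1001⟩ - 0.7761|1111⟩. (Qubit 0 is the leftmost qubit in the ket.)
0.6155i|0111⟩ + 0.1369i|1001⟩ - 0.7761|1101⟩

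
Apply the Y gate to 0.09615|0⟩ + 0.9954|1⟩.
-0.9954i|0⟩ + 0.09615i|1⟩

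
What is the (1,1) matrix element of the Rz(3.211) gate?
(-0.0347 + 0.9994i)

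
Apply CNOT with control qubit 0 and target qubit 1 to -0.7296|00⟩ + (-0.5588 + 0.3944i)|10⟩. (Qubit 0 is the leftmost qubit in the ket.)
-0.7296|00⟩ + (-0.5588 + 0.3944i)|11⟩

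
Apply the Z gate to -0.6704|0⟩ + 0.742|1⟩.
-0.6704|0⟩ - 0.742|1⟩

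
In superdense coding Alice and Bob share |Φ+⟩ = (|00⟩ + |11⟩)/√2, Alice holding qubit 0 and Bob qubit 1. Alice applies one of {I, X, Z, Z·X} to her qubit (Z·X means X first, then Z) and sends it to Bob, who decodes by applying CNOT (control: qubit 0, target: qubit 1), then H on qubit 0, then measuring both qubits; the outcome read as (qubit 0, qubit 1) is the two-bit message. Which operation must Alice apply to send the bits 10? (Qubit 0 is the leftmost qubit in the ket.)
Z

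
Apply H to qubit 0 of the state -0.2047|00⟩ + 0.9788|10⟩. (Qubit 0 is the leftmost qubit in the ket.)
0.5474|00⟩ - 0.8369|10⟩

H on qubit 0 mixes each pair of kets that differ only in qubit 0: amplitudes (a, b) of (|…0…⟩, |…1…⟩) become ((a + b)/√2, (a − b)/√2). Kets absent from the input have amplitude 0.
(|00⟩, |10⟩): (a, b) = (-0.2047, 0.9788) → (0.5474, -0.8369)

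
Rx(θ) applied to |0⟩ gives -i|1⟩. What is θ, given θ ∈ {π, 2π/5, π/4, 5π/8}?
π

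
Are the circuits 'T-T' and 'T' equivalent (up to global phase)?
No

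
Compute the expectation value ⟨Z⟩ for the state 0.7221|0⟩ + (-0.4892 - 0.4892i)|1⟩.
0.0428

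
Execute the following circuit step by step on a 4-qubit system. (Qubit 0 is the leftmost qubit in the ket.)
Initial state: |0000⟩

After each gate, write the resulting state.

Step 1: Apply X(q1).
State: |0100⟩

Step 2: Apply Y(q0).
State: i|1100⟩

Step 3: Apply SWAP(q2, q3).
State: i|1100⟩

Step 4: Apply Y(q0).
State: |0100⟩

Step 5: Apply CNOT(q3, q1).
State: |0100⟩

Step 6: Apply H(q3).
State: 1/√2|0100⟩ + 1/√2|0101⟩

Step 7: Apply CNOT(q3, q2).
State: 1/√2|0100⟩ + 1/√2|0111⟩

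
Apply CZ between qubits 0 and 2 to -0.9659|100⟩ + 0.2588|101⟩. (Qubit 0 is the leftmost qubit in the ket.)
-0.9659|100⟩ - 0.2588|101⟩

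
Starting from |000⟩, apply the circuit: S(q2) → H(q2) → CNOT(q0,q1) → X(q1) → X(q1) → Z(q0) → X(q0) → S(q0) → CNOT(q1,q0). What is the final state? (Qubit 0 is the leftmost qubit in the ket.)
(1/√2)i|100⟩ + (1/√2)i|101⟩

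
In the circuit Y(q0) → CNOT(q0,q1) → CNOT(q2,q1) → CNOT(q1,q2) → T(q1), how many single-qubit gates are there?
2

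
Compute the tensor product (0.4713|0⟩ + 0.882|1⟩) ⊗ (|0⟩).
0.4713|00⟩ + 0.882|10⟩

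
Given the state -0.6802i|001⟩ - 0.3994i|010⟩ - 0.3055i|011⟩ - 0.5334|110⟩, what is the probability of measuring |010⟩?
0.1595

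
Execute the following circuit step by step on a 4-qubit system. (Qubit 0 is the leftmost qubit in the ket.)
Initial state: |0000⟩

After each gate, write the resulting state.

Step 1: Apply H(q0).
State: 1/√2|0000⟩ + 1/√2|1000⟩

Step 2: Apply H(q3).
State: 1/2|0000⟩ + 1/2|0001⟩ + 1/2|1000⟩ + 1/2|1001⟩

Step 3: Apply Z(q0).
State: 1/2|0000⟩ + 1/2|0001⟩ - 1/2|1000⟩ - 1/2|1001⟩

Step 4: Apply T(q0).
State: 1/2|0000⟩ + 1/2|0001⟩ + (-1/√8 - (1/√8)i)|1000⟩ + (-1/√8 - (1/√8)i)|1001⟩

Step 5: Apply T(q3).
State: 1/2|0000⟩ + (1/√8 + (1/√8)i)|0001⟩ + (-1/√8 - (1/√8)i)|1000⟩ - (1/2)i|1001⟩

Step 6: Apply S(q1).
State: 1/2|0000⟩ + (1/√8 + (1/√8)i)|0001⟩ + (-1/√8 - (1/√8)i)|1000⟩ - (1/2)i|1001⟩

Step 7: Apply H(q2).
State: 1/√8|0000⟩ + (0.25 + 0.25i)|0001⟩ + 1/√8|0010⟩ + (0.25 + 0.25i)|0011⟩ + (-0.25 - 0.25i)|1000⟩ - (1/√8)i|1001⟩ + (-0.25 - 0.25i)|1010⟩ - (1/√8)i|1011⟩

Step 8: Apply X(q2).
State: 1/√8|0000⟩ + (0.25 + 0.25i)|0001⟩ + 1/√8|0010⟩ + (0.25 + 0.25i)|0011⟩ + (-0.25 - 0.25i)|1000⟩ - (1/√8)i|1001⟩ + (-0.25 - 0.25i)|1010⟩ - (1/√8)i|1011⟩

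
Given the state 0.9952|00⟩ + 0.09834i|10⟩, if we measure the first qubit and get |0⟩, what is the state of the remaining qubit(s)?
|0⟩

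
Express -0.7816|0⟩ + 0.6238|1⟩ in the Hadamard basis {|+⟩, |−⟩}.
-0.1116|+⟩ - 0.9938|−⟩

With |ψ⟩ = α|0⟩ + β|1⟩, the Hadamard-basis coefficients are ⟨+|ψ⟩ = (α + β)/√2 and ⟨−|ψ⟩ = (α − β)/√2.
Here α = -0.7816, β = 0.6238: (α + β)/√2 = -0.1116, (α − β)/√2 = -0.9938.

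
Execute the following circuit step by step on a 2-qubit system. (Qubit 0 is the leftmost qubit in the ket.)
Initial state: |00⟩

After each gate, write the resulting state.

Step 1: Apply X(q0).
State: |10⟩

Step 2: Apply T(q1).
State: |10⟩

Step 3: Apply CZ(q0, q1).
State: |10⟩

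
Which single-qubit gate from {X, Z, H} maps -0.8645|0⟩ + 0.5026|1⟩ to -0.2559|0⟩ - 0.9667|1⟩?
H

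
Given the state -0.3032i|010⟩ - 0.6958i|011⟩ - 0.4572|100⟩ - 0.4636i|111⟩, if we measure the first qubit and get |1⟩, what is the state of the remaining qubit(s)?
-0.7022|00⟩ - 0.712i|11⟩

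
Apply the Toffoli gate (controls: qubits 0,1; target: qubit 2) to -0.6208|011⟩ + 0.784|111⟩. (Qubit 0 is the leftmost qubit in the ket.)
-0.6208|011⟩ + 0.784|110⟩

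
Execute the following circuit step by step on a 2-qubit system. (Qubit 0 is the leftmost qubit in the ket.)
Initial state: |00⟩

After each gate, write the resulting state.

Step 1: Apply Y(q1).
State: i|01⟩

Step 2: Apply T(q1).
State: (-1/√2 + (1/√2)i)|01⟩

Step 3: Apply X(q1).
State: (-1/√2 + (1/√2)i)|00⟩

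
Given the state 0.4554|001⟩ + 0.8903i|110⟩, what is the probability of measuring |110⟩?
0.7926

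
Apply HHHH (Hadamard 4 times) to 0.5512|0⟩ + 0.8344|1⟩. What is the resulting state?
0.5512|0⟩ + 0.8344|1⟩

H² = I, so an even number of Hadamards cancels: H^4 = I and the state is unchanged.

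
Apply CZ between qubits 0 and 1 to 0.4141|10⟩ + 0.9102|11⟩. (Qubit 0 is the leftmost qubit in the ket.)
0.4141|10⟩ - 0.9102|11⟩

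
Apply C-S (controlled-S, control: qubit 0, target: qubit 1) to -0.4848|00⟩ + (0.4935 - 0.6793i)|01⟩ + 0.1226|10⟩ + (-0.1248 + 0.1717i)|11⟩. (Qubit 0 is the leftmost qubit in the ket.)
-0.4848|00⟩ + (0.4935 - 0.6793i)|01⟩ + 0.1226|10⟩ + (-0.1717 - 0.1248i)|11⟩

C-S leaves the control-|0⟩ kets |00⟩, |01⟩ unchanged and applies S to qubit 1 on the control-|1⟩ pair (|10⟩, |11⟩).
S = [[1, 0], [0, i]].
With a = amp(|10⟩) = 0.1226 and b = amp(|11⟩) = (-0.1248 + 0.1717i):
new amp(|10⟩) = (1)·a = 0.1226
new amp(|11⟩) = (i)·b = (-0.1717 - 0.1248i)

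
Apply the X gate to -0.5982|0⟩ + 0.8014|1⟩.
0.8014|0⟩ - 0.5982|1⟩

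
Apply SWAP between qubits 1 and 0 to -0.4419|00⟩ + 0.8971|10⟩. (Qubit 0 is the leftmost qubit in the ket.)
-0.4419|00⟩ + 0.8971|01⟩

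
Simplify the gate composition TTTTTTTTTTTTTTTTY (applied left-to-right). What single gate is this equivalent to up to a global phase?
Y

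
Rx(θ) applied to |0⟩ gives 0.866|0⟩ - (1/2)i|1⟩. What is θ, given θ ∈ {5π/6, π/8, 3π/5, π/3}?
π/3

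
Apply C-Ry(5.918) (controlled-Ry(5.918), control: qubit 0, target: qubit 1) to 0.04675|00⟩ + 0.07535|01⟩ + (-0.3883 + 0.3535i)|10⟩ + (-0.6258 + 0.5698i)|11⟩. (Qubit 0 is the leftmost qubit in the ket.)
0.04675|00⟩ + 0.07535|01⟩ + (0.4955 - 0.4511i)|10⟩ + (0.5449 - 0.4961i)|11⟩

C-Ry(5.918) leaves the control-|0⟩ kets |00⟩, |01⟩ unchanged and applies Ry(5.918) to qubit 1 on the control-|1⟩ pair (|10⟩, |11⟩).
Ry(5.918) = [[cos(θ/2), −sin(θ/2)], [sin(θ/2), cos(θ/2)]]; θ = 5.918, cos(θ/2) ≈ -0.983376, sin(θ/2) ≈ 0.18158.
With a = amp(|10⟩) = (-0.3883 + 0.3535i) and b = amp(|11⟩) = (-0.6258 + 0.5698i):
new amp(|10⟩) = (-0.983376)·a + (-0.18158)·b = (0.4955 - 0.4511i)
new amp(|11⟩) = (0.18158)·a + (-0.983376)·b = (0.5449 - 0.4961i)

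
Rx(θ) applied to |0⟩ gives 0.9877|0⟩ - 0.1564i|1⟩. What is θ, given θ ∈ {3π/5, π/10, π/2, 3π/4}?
π/10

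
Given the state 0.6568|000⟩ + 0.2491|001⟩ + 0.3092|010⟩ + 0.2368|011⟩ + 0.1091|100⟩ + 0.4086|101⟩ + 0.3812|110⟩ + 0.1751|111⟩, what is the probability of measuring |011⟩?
0.05607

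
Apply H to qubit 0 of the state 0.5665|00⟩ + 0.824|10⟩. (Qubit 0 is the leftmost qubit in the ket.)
0.9832|00⟩ - 0.1821|10⟩

H on qubit 0 mixes each pair of kets that differ only in qubit 0: amplitudes (a, b) of (|…0…⟩, |…1…⟩) become ((a + b)/√2, (a − b)/√2). Kets absent from the input have amplitude 0.
(|00⟩, |10⟩): (a, b) = (0.5665, 0.824) → (0.9832, -0.1821)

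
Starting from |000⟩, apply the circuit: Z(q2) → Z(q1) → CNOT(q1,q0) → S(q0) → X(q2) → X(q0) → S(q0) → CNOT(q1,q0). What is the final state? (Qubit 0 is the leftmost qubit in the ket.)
i|101⟩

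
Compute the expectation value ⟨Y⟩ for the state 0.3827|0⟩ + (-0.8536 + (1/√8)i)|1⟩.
0.2706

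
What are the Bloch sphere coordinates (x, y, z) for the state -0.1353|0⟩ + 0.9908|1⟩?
(-0.2681, 0, -0.9634)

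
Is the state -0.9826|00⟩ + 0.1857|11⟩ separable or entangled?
Entangled

Writing the state as a|00⟩ + b|01⟩ + c|10⟩ + d|11⟩, it is a product state iff ad − bc = 0.
Here (a, b, c, d) = (-0.9826, 0, 0, 0.1857): ad − bc = (-0.9826)(0.1857) − (0)(0) = -0.1825 ≠ 0, so the state is entangled.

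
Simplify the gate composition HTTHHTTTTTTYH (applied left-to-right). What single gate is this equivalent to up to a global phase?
Y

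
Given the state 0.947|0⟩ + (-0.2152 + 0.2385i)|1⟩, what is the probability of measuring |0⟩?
0.8968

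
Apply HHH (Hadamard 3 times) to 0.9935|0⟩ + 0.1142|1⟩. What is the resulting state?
0.7833|0⟩ + 0.6218|1⟩

H² = I, so H^3 = H: a single Hadamard. With (a, b) = (0.9935, 0.1142), H gives ((a + b)/√2, (a − b)/√2) = (0.7833, 0.6218).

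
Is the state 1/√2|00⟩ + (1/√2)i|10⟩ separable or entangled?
Separable

Writing the state as a|00⟩ + b|01⟩ + c|10⟩ + d|11⟩, it is a product state iff ad − bc = 0.
Here (a, b, c, d) = (1/√2, 0, (1/√2)i, 0): ad − bc = (1/√2)(0) − (0)((1/√2)i) = 0, so the state is separable.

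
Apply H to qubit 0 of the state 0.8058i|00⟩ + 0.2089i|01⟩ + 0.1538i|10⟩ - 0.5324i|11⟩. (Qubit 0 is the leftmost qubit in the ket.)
0.6785i|00⟩ - 0.2287i|01⟩ + 0.461i|10⟩ + 0.5242i|11⟩

H on qubit 0 mixes each pair of kets that differ only in qubit 0: amplitudes (a, b) of (|…0…⟩, |…1…⟩) become ((a + b)/√2, (a − b)/√2). Kets absent from the input have amplitude 0.
(|00⟩, |10⟩): (a, b) = (0.8058i, 0.1538i) → (0.6785i, 0.461i)
(|01⟩, |11⟩): (a, b) = (0.2089i, -0.5324i) → (-0.2287i, 0.5242i)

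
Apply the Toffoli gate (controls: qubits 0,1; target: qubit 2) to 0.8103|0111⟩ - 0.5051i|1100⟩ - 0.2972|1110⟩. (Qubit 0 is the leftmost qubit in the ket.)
0.8103|0111⟩ - 0.2972|1100⟩ - 0.5051i|1110⟩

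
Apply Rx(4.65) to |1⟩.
-0.7288i|0⟩ - 0.6847|1⟩

Rx(4.65) = [[cos(θ/2), −i·sin(θ/2)], [−i·sin(θ/2), cos(θ/2)]]; θ = 4.65, cos(θ/2) ≈ -0.684709, sin(θ/2) ≈ 0.728817.
With a = amp(|0⟩) = 0 and b = amp(|1⟩) = 1:
new amp(|0⟩) = (-0.684709)·a + (-0.728817i)·b = -0.7288i
new amp(|1⟩) = (-0.728817i)·a + (-0.684709)·b = -0.6847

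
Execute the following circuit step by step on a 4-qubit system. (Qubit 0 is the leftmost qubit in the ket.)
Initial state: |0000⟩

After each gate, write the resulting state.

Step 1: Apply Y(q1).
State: i|0100⟩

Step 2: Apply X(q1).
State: i|0000⟩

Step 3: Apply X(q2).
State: i|0010⟩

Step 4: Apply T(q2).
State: (-1/√2 + (1/√2)i)|0010⟩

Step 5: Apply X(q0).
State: (-1/√2 + (1/√2)i)|1010⟩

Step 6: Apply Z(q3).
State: (-1/√2 + (1/√2)i)|1010⟩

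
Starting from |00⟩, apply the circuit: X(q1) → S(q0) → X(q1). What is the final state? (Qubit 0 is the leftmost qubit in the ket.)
|00⟩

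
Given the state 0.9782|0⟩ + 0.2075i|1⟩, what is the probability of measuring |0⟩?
0.9569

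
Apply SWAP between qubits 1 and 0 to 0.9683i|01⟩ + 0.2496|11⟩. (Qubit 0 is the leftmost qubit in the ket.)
0.9683i|10⟩ + 0.2496|11⟩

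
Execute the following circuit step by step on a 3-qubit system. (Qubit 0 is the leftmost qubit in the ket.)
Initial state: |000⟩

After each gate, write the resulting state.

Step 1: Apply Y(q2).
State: i|001⟩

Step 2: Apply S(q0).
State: i|001⟩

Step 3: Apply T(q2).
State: (-1/√2 + (1/√2)i)|001⟩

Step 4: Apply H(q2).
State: (-1/2 + (1/2)i)|000⟩ + (1/2 - (1/2)i)|001⟩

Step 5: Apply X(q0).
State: (-1/2 + (1/2)i)|100⟩ + (1/2 - (1/2)i)|101⟩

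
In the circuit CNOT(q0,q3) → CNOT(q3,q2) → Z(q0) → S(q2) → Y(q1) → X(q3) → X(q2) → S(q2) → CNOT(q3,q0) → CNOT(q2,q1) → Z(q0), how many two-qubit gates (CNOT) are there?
4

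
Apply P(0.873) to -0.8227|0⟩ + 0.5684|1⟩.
-0.8227|0⟩ + (0.3652 + 0.4355i)|1⟩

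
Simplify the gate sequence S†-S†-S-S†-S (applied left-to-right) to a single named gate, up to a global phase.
S†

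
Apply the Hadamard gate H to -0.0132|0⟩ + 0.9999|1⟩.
0.6977|0⟩ - 0.7164|1⟩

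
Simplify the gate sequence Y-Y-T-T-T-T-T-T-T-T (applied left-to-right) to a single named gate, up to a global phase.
I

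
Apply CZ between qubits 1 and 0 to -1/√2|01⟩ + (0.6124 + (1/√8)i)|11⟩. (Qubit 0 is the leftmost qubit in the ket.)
-1/√2|01⟩ + (-0.6124 - (1/√8)i)|11⟩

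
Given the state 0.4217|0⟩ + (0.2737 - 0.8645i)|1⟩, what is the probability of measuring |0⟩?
0.1778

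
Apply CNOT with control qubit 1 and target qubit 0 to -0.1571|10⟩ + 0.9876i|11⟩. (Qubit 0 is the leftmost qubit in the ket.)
0.9876i|01⟩ - 0.1571|10⟩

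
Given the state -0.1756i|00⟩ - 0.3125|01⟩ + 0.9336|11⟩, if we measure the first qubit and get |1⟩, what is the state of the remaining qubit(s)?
|1⟩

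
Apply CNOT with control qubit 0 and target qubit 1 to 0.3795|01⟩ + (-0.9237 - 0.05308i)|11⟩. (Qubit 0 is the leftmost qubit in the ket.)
0.3795|01⟩ + (-0.9237 - 0.05308i)|10⟩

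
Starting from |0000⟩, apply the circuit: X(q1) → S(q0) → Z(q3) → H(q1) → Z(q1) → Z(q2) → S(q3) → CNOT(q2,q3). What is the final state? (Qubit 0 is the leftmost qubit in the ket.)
1/√2|0000⟩ + 1/√2|0100⟩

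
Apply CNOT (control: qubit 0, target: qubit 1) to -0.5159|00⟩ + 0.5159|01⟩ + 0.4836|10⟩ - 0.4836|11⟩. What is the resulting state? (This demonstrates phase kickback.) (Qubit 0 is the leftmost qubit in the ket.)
-0.5159|00⟩ + 0.5159|01⟩ - 0.4836|10⟩ + 0.4836|11⟩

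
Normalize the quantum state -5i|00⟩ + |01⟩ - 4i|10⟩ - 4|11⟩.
-0.6565i|00⟩ + 0.1313|01⟩ - 0.5252i|10⟩ - 0.5252|11⟩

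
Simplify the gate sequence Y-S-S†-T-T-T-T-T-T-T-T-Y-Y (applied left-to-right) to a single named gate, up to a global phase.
Y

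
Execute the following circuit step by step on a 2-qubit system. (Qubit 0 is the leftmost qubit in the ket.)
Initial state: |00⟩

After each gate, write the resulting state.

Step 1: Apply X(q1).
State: |01⟩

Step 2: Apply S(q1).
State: i|01⟩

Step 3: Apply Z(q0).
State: i|01⟩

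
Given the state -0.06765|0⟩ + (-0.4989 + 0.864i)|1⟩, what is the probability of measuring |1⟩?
0.9954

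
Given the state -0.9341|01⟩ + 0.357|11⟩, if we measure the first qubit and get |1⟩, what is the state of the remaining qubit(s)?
|1⟩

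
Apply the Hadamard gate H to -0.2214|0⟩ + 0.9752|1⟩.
0.533|0⟩ - 0.8461|1⟩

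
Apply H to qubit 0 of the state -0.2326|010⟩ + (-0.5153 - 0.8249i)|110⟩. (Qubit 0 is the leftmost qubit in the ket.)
(-0.5288 - 0.5833i)|010⟩ + (0.1999 + 0.5833i)|110⟩

H on qubit 0 mixes each pair of kets that differ only in qubit 0: amplitudes (a, b) of (|…0…⟩, |…1…⟩) become ((a + b)/√2, (a − b)/√2). Kets absent from the input have amplitude 0.
(|010⟩, |110⟩): (a, b) = (-0.2326, (-0.5153 - 0.8249i)) → ((-0.5288 - 0.5833i), (0.1999 + 0.5833i))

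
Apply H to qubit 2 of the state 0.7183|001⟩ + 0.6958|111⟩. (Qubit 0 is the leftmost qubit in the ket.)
0.5079|000⟩ - 0.5079|001⟩ + 0.492|110⟩ - 0.492|111⟩

H on qubit 2 mixes each pair of kets that differ only in qubit 2: amplitudes (a, b) of (|…0…⟩, |…1…⟩) become ((a + b)/√2, (a − b)/√2). Kets absent from the input have amplitude 0.
(|000⟩, |001⟩): (a, b) = (0, 0.7183) → (0.5079, -0.5079)
(|110⟩, |111⟩): (a, b) = (0, 0.6958) → (0.492, -0.492)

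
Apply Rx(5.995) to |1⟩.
-0.1436i|0⟩ - 0.9896|1⟩

Rx(5.995) = [[cos(θ/2), −i·sin(θ/2)], [−i·sin(θ/2), cos(θ/2)]]; θ = 5.995, cos(θ/2) ≈ -0.989637, sin(θ/2) ≈ 0.143595.
With a = amp(|0⟩) = 0 and b = amp(|1⟩) = 1:
new amp(|0⟩) = (-0.989637)·a + (-0.143595i)·b = -0.1436i
new amp(|1⟩) = (-0.143595i)·a + (-0.989637)·b = -0.9896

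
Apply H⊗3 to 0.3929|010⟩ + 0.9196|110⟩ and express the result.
0.464|000⟩ + 0.464|001⟩ - 0.464|010⟩ - 0.464|011⟩ - 0.1862|100⟩ - 0.1862|101⟩ + 0.1862|110⟩ + 0.1862|111⟩

H⊗3 gives amp(|y⟩) = (1/2√2) Σ_x (−1)^(x·y) amp(|x⟩), where x·y is the number of positions in which both x and y have a 1.
|000⟩: (0.3929 + 0.9196)/(2√2) = 0.464
|001⟩: (0.3929 + 0.9196)/(2√2) = 0.464
|010⟩: (-0.3929 - 0.9196)/(2√2) = -0.464
|011⟩: (-0.3929 - 0.9196)/(2√2) = -0.464
|100⟩: (0.3929 - 0.9196)/(2√2) = -0.1862
|101⟩: (0.3929 - 0.9196)/(2√2) = -0.1862
|110⟩: (-0.3929 + 0.9196)/(2√2) = 0.1862
|111⟩: (-0.3929 + 0.9196)/(2√2) = 0.1862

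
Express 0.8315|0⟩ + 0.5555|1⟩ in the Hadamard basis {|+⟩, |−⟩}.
0.9808|+⟩ + 0.1952|−⟩

With |ψ⟩ = α|0⟩ + β|1⟩, the Hadamard-basis coefficients are ⟨+|ψ⟩ = (α + β)/√2 and ⟨−|ψ⟩ = (α − β)/√2.
Here α = 0.8315, β = 0.5555: (α + β)/√2 = 0.9808, (α − β)/√2 = 0.1952.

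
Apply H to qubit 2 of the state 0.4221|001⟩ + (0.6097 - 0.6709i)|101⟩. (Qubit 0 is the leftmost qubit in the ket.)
0.2985|000⟩ - 0.2985|001⟩ + (0.4311 - 0.4744i)|100⟩ + (-0.4311 + 0.4744i)|101⟩

H on qubit 2 mixes each pair of kets that differ only in qubit 2: amplitudes (a, b) of (|…0…⟩, |…1…⟩) become ((a + b)/√2, (a − b)/√2). Kets absent from the input have amplitude 0.
(|000⟩, |001⟩): (a, b) = (0, 0.4221) → (0.2985, -0.2985)
(|100⟩, |101⟩): (a, b) = (0, (0.6097 - 0.6709i)) → ((0.4311 - 0.4744i), (-0.4311 + 0.4744i))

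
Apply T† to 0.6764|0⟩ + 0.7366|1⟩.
0.6764|0⟩ + (0.5209 - 0.5209i)|1⟩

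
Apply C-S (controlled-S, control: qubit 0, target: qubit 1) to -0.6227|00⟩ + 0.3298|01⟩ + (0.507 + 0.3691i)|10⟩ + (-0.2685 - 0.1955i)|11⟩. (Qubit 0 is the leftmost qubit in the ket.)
-0.6227|00⟩ + 0.3298|01⟩ + (0.507 + 0.3691i)|10⟩ + (0.1955 - 0.2685i)|11⟩

C-S leaves the control-|0⟩ kets |00⟩, |01⟩ unchanged and applies S to qubit 1 on the control-|1⟩ pair (|10⟩, |11⟩).
S = [[1, 0], [0, i]].
With a = amp(|10⟩) = (0.507 + 0.3691i) and b = amp(|11⟩) = (-0.2685 - 0.1955i):
new amp(|10⟩) = (1)·a = (0.507 + 0.3691i)
new amp(|11⟩) = (i)·b = (0.1955 - 0.2685i)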